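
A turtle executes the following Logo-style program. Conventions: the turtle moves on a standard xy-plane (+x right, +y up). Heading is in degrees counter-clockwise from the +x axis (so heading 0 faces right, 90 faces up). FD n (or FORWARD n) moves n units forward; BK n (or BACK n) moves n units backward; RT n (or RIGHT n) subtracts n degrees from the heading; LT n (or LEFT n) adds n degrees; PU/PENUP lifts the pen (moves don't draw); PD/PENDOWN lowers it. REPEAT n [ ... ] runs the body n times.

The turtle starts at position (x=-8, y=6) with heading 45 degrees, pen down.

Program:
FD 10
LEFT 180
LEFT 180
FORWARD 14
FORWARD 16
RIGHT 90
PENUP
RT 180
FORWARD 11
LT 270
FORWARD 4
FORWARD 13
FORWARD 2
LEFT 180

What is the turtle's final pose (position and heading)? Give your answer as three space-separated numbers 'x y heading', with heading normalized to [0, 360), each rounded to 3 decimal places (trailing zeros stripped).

Executing turtle program step by step:
Start: pos=(-8,6), heading=45, pen down
FD 10: (-8,6) -> (-0.929,13.071) [heading=45, draw]
LT 180: heading 45 -> 225
LT 180: heading 225 -> 45
FD 14: (-0.929,13.071) -> (8.971,22.971) [heading=45, draw]
FD 16: (8.971,22.971) -> (20.284,34.284) [heading=45, draw]
RT 90: heading 45 -> 315
PU: pen up
RT 180: heading 315 -> 135
FD 11: (20.284,34.284) -> (12.506,42.062) [heading=135, move]
LT 270: heading 135 -> 45
FD 4: (12.506,42.062) -> (15.335,44.891) [heading=45, move]
FD 13: (15.335,44.891) -> (24.527,54.083) [heading=45, move]
FD 2: (24.527,54.083) -> (25.941,55.497) [heading=45, move]
LT 180: heading 45 -> 225
Final: pos=(25.941,55.497), heading=225, 3 segment(s) drawn

Answer: 25.941 55.497 225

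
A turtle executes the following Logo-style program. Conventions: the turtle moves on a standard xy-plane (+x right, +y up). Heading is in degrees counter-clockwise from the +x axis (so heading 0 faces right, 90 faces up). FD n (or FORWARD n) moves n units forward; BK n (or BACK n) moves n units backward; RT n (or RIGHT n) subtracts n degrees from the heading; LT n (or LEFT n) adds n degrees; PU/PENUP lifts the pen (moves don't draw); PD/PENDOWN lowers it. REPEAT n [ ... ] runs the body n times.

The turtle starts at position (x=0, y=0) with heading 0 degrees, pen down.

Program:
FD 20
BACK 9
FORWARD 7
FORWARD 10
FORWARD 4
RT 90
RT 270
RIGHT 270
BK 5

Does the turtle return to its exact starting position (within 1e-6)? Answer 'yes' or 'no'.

Answer: no

Derivation:
Executing turtle program step by step:
Start: pos=(0,0), heading=0, pen down
FD 20: (0,0) -> (20,0) [heading=0, draw]
BK 9: (20,0) -> (11,0) [heading=0, draw]
FD 7: (11,0) -> (18,0) [heading=0, draw]
FD 10: (18,0) -> (28,0) [heading=0, draw]
FD 4: (28,0) -> (32,0) [heading=0, draw]
RT 90: heading 0 -> 270
RT 270: heading 270 -> 0
RT 270: heading 0 -> 90
BK 5: (32,0) -> (32,-5) [heading=90, draw]
Final: pos=(32,-5), heading=90, 6 segment(s) drawn

Start position: (0, 0)
Final position: (32, -5)
Distance = 32.388; >= 1e-6 -> NOT closed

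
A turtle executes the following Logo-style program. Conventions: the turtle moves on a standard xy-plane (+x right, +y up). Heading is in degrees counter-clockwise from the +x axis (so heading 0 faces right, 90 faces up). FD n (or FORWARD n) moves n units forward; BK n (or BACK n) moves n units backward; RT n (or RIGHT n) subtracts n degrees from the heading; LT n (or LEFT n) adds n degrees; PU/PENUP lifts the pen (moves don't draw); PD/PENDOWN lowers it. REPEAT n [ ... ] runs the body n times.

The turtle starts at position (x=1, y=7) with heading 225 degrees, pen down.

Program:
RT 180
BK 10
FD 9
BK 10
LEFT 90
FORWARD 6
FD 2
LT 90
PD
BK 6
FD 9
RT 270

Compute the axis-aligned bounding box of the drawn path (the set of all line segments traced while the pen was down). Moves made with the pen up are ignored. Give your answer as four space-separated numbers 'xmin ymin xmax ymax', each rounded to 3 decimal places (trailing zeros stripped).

Answer: -14.556 -0.778 1 9.121

Derivation:
Executing turtle program step by step:
Start: pos=(1,7), heading=225, pen down
RT 180: heading 225 -> 45
BK 10: (1,7) -> (-6.071,-0.071) [heading=45, draw]
FD 9: (-6.071,-0.071) -> (0.293,6.293) [heading=45, draw]
BK 10: (0.293,6.293) -> (-6.778,-0.778) [heading=45, draw]
LT 90: heading 45 -> 135
FD 6: (-6.778,-0.778) -> (-11.021,3.464) [heading=135, draw]
FD 2: (-11.021,3.464) -> (-12.435,4.879) [heading=135, draw]
LT 90: heading 135 -> 225
PD: pen down
BK 6: (-12.435,4.879) -> (-8.192,9.121) [heading=225, draw]
FD 9: (-8.192,9.121) -> (-14.556,2.757) [heading=225, draw]
RT 270: heading 225 -> 315
Final: pos=(-14.556,2.757), heading=315, 7 segment(s) drawn

Segment endpoints: x in {-14.556, -12.435, -11.021, -8.192, -6.778, -6.071, 0.293, 1}, y in {-0.778, -0.071, 2.757, 3.464, 4.879, 6.293, 7, 9.121}
xmin=-14.556, ymin=-0.778, xmax=1, ymax=9.121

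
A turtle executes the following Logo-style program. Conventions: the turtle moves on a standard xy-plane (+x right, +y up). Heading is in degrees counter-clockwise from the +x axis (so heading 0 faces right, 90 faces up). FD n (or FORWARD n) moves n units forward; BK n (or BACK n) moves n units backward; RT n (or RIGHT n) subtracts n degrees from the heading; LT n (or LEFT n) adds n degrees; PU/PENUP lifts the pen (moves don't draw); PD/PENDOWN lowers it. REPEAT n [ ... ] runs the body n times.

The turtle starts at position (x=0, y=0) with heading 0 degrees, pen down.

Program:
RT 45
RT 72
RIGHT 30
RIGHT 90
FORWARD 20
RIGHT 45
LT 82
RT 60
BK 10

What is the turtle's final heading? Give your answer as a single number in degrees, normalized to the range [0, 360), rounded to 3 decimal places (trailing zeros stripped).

Answer: 100

Derivation:
Executing turtle program step by step:
Start: pos=(0,0), heading=0, pen down
RT 45: heading 0 -> 315
RT 72: heading 315 -> 243
RT 30: heading 243 -> 213
RT 90: heading 213 -> 123
FD 20: (0,0) -> (-10.893,16.773) [heading=123, draw]
RT 45: heading 123 -> 78
LT 82: heading 78 -> 160
RT 60: heading 160 -> 100
BK 10: (-10.893,16.773) -> (-9.156,6.925) [heading=100, draw]
Final: pos=(-9.156,6.925), heading=100, 2 segment(s) drawn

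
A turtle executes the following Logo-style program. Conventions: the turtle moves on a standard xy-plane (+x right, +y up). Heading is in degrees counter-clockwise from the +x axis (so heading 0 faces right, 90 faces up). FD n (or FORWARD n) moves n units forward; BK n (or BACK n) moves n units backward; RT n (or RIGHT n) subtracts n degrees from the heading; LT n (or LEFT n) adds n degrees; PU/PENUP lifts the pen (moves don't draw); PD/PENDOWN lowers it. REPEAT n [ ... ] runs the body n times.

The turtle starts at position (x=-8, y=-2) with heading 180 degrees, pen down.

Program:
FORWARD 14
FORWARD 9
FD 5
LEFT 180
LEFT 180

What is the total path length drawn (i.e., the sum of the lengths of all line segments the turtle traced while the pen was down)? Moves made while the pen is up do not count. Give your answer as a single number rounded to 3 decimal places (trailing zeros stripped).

Answer: 28

Derivation:
Executing turtle program step by step:
Start: pos=(-8,-2), heading=180, pen down
FD 14: (-8,-2) -> (-22,-2) [heading=180, draw]
FD 9: (-22,-2) -> (-31,-2) [heading=180, draw]
FD 5: (-31,-2) -> (-36,-2) [heading=180, draw]
LT 180: heading 180 -> 0
LT 180: heading 0 -> 180
Final: pos=(-36,-2), heading=180, 3 segment(s) drawn

Segment lengths:
  seg 1: (-8,-2) -> (-22,-2), length = 14
  seg 2: (-22,-2) -> (-31,-2), length = 9
  seg 3: (-31,-2) -> (-36,-2), length = 5
Total = 28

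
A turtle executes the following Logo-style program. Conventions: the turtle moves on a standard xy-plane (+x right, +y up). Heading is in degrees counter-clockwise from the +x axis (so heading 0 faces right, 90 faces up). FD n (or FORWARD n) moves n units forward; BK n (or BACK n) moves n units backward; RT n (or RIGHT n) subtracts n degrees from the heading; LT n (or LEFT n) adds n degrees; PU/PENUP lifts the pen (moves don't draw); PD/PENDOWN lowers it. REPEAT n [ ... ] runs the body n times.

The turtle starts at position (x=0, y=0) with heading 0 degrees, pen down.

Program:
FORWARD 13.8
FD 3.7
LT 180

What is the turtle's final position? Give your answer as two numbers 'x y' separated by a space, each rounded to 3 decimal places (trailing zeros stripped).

Executing turtle program step by step:
Start: pos=(0,0), heading=0, pen down
FD 13.8: (0,0) -> (13.8,0) [heading=0, draw]
FD 3.7: (13.8,0) -> (17.5,0) [heading=0, draw]
LT 180: heading 0 -> 180
Final: pos=(17.5,0), heading=180, 2 segment(s) drawn

Answer: 17.5 0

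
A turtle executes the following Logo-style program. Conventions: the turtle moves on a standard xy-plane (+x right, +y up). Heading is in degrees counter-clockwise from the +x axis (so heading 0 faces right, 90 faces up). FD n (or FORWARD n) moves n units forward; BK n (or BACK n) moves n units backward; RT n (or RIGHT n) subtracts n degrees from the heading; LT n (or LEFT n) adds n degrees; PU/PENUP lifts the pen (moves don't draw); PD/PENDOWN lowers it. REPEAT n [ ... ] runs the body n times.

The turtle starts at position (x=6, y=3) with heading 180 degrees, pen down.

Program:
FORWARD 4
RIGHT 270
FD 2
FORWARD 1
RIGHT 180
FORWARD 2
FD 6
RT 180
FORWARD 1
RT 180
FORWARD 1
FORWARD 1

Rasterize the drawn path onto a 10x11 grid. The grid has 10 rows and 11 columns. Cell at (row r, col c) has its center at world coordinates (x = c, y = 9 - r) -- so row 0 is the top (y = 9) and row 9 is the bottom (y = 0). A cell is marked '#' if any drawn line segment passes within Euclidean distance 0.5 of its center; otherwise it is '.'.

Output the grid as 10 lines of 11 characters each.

Segment 0: (6,3) -> (2,3)
Segment 1: (2,3) -> (2,1)
Segment 2: (2,1) -> (2,0)
Segment 3: (2,0) -> (2,2)
Segment 4: (2,2) -> (2,8)
Segment 5: (2,8) -> (2,7)
Segment 6: (2,7) -> (2,8)
Segment 7: (2,8) -> (2,9)

Answer: ..#........
..#........
..#........
..#........
..#........
..#........
..#####....
..#........
..#........
..#........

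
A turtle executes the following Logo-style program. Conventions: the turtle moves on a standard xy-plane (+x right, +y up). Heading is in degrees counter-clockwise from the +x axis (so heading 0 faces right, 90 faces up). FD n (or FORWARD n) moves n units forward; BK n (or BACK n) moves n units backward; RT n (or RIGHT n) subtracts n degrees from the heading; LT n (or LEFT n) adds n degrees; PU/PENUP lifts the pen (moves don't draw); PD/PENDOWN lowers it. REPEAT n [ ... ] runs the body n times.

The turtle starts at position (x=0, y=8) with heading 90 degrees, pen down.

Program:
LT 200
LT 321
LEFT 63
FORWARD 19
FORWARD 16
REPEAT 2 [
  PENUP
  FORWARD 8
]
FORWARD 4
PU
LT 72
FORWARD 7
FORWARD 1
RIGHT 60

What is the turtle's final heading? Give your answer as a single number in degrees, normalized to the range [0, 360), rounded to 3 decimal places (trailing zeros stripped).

Answer: 326

Derivation:
Executing turtle program step by step:
Start: pos=(0,8), heading=90, pen down
LT 200: heading 90 -> 290
LT 321: heading 290 -> 251
LT 63: heading 251 -> 314
FD 19: (0,8) -> (13.199,-5.667) [heading=314, draw]
FD 16: (13.199,-5.667) -> (24.313,-17.177) [heading=314, draw]
REPEAT 2 [
  -- iteration 1/2 --
  PU: pen up
  FD 8: (24.313,-17.177) -> (29.87,-22.932) [heading=314, move]
  -- iteration 2/2 --
  PU: pen up
  FD 8: (29.87,-22.932) -> (35.428,-28.686) [heading=314, move]
]
FD 4: (35.428,-28.686) -> (38.206,-31.564) [heading=314, move]
PU: pen up
LT 72: heading 314 -> 26
FD 7: (38.206,-31.564) -> (44.498,-28.495) [heading=26, move]
FD 1: (44.498,-28.495) -> (45.397,-28.057) [heading=26, move]
RT 60: heading 26 -> 326
Final: pos=(45.397,-28.057), heading=326, 2 segment(s) drawn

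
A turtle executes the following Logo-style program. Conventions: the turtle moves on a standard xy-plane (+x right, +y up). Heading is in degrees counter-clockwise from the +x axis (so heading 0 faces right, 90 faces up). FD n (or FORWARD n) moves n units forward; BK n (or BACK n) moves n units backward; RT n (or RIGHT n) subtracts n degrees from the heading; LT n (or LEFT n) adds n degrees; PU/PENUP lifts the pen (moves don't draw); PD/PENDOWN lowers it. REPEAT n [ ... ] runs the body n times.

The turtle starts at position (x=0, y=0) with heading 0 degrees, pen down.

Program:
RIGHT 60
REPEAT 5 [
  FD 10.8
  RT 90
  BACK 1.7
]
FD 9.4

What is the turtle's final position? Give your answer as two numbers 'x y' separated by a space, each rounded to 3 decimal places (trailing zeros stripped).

Executing turtle program step by step:
Start: pos=(0,0), heading=0, pen down
RT 60: heading 0 -> 300
REPEAT 5 [
  -- iteration 1/5 --
  FD 10.8: (0,0) -> (5.4,-9.353) [heading=300, draw]
  RT 90: heading 300 -> 210
  BK 1.7: (5.4,-9.353) -> (6.872,-8.503) [heading=210, draw]
  -- iteration 2/5 --
  FD 10.8: (6.872,-8.503) -> (-2.481,-13.903) [heading=210, draw]
  RT 90: heading 210 -> 120
  BK 1.7: (-2.481,-13.903) -> (-1.631,-15.375) [heading=120, draw]
  -- iteration 3/5 --
  FD 10.8: (-1.631,-15.375) -> (-7.031,-6.022) [heading=120, draw]
  RT 90: heading 120 -> 30
  BK 1.7: (-7.031,-6.022) -> (-8.503,-6.872) [heading=30, draw]
  -- iteration 4/5 --
  FD 10.8: (-8.503,-6.872) -> (0.85,-1.472) [heading=30, draw]
  RT 90: heading 30 -> 300
  BK 1.7: (0.85,-1.472) -> (0,0) [heading=300, draw]
  -- iteration 5/5 --
  FD 10.8: (0,0) -> (5.4,-9.353) [heading=300, draw]
  RT 90: heading 300 -> 210
  BK 1.7: (5.4,-9.353) -> (6.872,-8.503) [heading=210, draw]
]
FD 9.4: (6.872,-8.503) -> (-1.268,-13.203) [heading=210, draw]
Final: pos=(-1.268,-13.203), heading=210, 11 segment(s) drawn

Answer: -1.268 -13.203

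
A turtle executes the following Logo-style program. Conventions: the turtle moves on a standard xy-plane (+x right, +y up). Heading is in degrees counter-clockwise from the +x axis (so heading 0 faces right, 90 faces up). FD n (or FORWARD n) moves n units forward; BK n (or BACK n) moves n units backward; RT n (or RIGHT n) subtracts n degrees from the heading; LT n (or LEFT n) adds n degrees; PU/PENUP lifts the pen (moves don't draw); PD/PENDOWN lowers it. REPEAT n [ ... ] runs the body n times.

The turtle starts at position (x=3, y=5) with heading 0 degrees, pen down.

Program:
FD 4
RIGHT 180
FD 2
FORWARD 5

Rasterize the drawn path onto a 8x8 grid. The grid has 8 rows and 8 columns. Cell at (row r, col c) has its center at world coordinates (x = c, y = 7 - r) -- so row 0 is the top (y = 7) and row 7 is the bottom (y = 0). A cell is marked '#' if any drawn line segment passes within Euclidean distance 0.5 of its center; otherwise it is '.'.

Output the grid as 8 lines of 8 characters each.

Answer: ........
........
########
........
........
........
........
........

Derivation:
Segment 0: (3,5) -> (7,5)
Segment 1: (7,5) -> (5,5)
Segment 2: (5,5) -> (0,5)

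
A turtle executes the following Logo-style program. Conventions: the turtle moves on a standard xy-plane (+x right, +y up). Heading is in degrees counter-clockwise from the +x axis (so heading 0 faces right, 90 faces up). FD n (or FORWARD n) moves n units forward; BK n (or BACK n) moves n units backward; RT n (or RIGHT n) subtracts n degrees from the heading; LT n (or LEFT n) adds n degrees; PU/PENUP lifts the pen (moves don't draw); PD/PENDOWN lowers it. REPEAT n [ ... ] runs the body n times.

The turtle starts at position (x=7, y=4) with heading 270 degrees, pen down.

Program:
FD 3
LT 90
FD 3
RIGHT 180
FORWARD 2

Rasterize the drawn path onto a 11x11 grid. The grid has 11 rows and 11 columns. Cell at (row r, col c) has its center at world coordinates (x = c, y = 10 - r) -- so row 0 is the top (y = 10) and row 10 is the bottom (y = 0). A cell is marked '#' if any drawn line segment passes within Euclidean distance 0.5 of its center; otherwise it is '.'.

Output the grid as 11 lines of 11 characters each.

Segment 0: (7,4) -> (7,1)
Segment 1: (7,1) -> (10,1)
Segment 2: (10,1) -> (8,1)

Answer: ...........
...........
...........
...........
...........
...........
.......#...
.......#...
.......#...
.......####
...........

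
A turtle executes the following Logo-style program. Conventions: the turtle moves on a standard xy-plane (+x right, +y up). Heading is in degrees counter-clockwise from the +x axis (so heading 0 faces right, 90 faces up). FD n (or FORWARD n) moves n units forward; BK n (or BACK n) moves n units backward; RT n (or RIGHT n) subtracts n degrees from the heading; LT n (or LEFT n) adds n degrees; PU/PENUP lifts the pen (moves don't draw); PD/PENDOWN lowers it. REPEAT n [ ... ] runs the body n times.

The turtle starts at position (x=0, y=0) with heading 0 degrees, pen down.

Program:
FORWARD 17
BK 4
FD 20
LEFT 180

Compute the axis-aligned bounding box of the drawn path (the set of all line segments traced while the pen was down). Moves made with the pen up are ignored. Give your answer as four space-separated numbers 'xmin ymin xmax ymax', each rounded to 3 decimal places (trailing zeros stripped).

Executing turtle program step by step:
Start: pos=(0,0), heading=0, pen down
FD 17: (0,0) -> (17,0) [heading=0, draw]
BK 4: (17,0) -> (13,0) [heading=0, draw]
FD 20: (13,0) -> (33,0) [heading=0, draw]
LT 180: heading 0 -> 180
Final: pos=(33,0), heading=180, 3 segment(s) drawn

Segment endpoints: x in {0, 13, 17, 33}, y in {0}
xmin=0, ymin=0, xmax=33, ymax=0

Answer: 0 0 33 0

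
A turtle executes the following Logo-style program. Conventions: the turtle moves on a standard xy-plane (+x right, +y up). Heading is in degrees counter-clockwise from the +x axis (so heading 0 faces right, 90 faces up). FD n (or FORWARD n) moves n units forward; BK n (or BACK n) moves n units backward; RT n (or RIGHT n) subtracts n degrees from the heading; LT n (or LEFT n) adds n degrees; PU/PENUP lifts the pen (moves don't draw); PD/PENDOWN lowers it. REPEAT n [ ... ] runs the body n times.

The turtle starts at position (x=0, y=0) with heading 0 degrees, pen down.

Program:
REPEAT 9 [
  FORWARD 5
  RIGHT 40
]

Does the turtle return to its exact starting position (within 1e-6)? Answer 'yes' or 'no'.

Answer: yes

Derivation:
Executing turtle program step by step:
Start: pos=(0,0), heading=0, pen down
REPEAT 9 [
  -- iteration 1/9 --
  FD 5: (0,0) -> (5,0) [heading=0, draw]
  RT 40: heading 0 -> 320
  -- iteration 2/9 --
  FD 5: (5,0) -> (8.83,-3.214) [heading=320, draw]
  RT 40: heading 320 -> 280
  -- iteration 3/9 --
  FD 5: (8.83,-3.214) -> (9.698,-8.138) [heading=280, draw]
  RT 40: heading 280 -> 240
  -- iteration 4/9 --
  FD 5: (9.698,-8.138) -> (7.198,-12.468) [heading=240, draw]
  RT 40: heading 240 -> 200
  -- iteration 5/9 --
  FD 5: (7.198,-12.468) -> (2.5,-14.178) [heading=200, draw]
  RT 40: heading 200 -> 160
  -- iteration 6/9 --
  FD 5: (2.5,-14.178) -> (-2.198,-12.468) [heading=160, draw]
  RT 40: heading 160 -> 120
  -- iteration 7/9 --
  FD 5: (-2.198,-12.468) -> (-4.698,-8.138) [heading=120, draw]
  RT 40: heading 120 -> 80
  -- iteration 8/9 --
  FD 5: (-4.698,-8.138) -> (-3.83,-3.214) [heading=80, draw]
  RT 40: heading 80 -> 40
  -- iteration 9/9 --
  FD 5: (-3.83,-3.214) -> (0,0) [heading=40, draw]
  RT 40: heading 40 -> 0
]
Final: pos=(0,0), heading=0, 9 segment(s) drawn

Start position: (0, 0)
Final position: (0, 0)
Distance = 0; < 1e-6 -> CLOSED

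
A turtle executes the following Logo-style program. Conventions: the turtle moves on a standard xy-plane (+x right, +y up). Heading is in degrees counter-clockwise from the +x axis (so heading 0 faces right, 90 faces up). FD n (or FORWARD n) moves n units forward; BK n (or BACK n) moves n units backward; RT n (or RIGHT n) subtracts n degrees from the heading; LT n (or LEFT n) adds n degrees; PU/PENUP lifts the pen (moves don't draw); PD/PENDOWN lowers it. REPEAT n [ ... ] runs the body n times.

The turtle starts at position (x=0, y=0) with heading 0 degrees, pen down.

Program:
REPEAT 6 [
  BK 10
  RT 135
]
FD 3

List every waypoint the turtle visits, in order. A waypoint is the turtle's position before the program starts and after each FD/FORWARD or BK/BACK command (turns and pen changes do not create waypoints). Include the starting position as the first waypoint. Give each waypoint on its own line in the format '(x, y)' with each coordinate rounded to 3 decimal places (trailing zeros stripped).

Answer: (0, 0)
(-10, 0)
(-2.929, 7.071)
(-2.929, -2.929)
(-10, 4.142)
(0, 4.142)
(-7.071, -2.929)
(-7.071, -5.929)

Derivation:
Executing turtle program step by step:
Start: pos=(0,0), heading=0, pen down
REPEAT 6 [
  -- iteration 1/6 --
  BK 10: (0,0) -> (-10,0) [heading=0, draw]
  RT 135: heading 0 -> 225
  -- iteration 2/6 --
  BK 10: (-10,0) -> (-2.929,7.071) [heading=225, draw]
  RT 135: heading 225 -> 90
  -- iteration 3/6 --
  BK 10: (-2.929,7.071) -> (-2.929,-2.929) [heading=90, draw]
  RT 135: heading 90 -> 315
  -- iteration 4/6 --
  BK 10: (-2.929,-2.929) -> (-10,4.142) [heading=315, draw]
  RT 135: heading 315 -> 180
  -- iteration 5/6 --
  BK 10: (-10,4.142) -> (0,4.142) [heading=180, draw]
  RT 135: heading 180 -> 45
  -- iteration 6/6 --
  BK 10: (0,4.142) -> (-7.071,-2.929) [heading=45, draw]
  RT 135: heading 45 -> 270
]
FD 3: (-7.071,-2.929) -> (-7.071,-5.929) [heading=270, draw]
Final: pos=(-7.071,-5.929), heading=270, 7 segment(s) drawn
Waypoints (8 total):
(0, 0)
(-10, 0)
(-2.929, 7.071)
(-2.929, -2.929)
(-10, 4.142)
(0, 4.142)
(-7.071, -2.929)
(-7.071, -5.929)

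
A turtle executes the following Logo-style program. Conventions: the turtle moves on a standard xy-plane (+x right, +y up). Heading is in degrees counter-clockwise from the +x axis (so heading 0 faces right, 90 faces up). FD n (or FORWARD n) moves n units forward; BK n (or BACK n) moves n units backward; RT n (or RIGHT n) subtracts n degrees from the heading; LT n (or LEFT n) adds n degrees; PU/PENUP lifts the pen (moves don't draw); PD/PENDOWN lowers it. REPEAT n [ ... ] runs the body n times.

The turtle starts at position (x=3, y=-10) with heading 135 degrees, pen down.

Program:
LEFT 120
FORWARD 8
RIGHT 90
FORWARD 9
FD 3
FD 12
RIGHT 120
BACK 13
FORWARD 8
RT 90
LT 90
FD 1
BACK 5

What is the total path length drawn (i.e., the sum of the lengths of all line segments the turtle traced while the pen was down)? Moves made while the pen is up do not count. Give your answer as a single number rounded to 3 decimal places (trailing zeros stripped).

Executing turtle program step by step:
Start: pos=(3,-10), heading=135, pen down
LT 120: heading 135 -> 255
FD 8: (3,-10) -> (0.929,-17.727) [heading=255, draw]
RT 90: heading 255 -> 165
FD 9: (0.929,-17.727) -> (-7.764,-15.398) [heading=165, draw]
FD 3: (-7.764,-15.398) -> (-10.662,-14.622) [heading=165, draw]
FD 12: (-10.662,-14.622) -> (-22.253,-11.516) [heading=165, draw]
RT 120: heading 165 -> 45
BK 13: (-22.253,-11.516) -> (-31.445,-20.708) [heading=45, draw]
FD 8: (-31.445,-20.708) -> (-25.788,-15.051) [heading=45, draw]
RT 90: heading 45 -> 315
LT 90: heading 315 -> 45
FD 1: (-25.788,-15.051) -> (-25.081,-14.344) [heading=45, draw]
BK 5: (-25.081,-14.344) -> (-28.617,-17.88) [heading=45, draw]
Final: pos=(-28.617,-17.88), heading=45, 8 segment(s) drawn

Segment lengths:
  seg 1: (3,-10) -> (0.929,-17.727), length = 8
  seg 2: (0.929,-17.727) -> (-7.764,-15.398), length = 9
  seg 3: (-7.764,-15.398) -> (-10.662,-14.622), length = 3
  seg 4: (-10.662,-14.622) -> (-22.253,-11.516), length = 12
  seg 5: (-22.253,-11.516) -> (-31.445,-20.708), length = 13
  seg 6: (-31.445,-20.708) -> (-25.788,-15.051), length = 8
  seg 7: (-25.788,-15.051) -> (-25.081,-14.344), length = 1
  seg 8: (-25.081,-14.344) -> (-28.617,-17.88), length = 5
Total = 59

Answer: 59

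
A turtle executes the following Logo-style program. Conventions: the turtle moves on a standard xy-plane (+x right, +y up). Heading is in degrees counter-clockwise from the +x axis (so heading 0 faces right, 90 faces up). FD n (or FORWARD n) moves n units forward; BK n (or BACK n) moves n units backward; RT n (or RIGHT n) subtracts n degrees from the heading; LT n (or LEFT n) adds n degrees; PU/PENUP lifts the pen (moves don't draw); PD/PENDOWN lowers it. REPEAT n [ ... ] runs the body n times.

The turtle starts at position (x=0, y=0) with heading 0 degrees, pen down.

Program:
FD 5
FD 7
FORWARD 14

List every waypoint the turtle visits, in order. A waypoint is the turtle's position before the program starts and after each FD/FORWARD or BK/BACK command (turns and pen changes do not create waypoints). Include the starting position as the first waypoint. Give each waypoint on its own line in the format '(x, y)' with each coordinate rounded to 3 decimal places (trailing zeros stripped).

Answer: (0, 0)
(5, 0)
(12, 0)
(26, 0)

Derivation:
Executing turtle program step by step:
Start: pos=(0,0), heading=0, pen down
FD 5: (0,0) -> (5,0) [heading=0, draw]
FD 7: (5,0) -> (12,0) [heading=0, draw]
FD 14: (12,0) -> (26,0) [heading=0, draw]
Final: pos=(26,0), heading=0, 3 segment(s) drawn
Waypoints (4 total):
(0, 0)
(5, 0)
(12, 0)
(26, 0)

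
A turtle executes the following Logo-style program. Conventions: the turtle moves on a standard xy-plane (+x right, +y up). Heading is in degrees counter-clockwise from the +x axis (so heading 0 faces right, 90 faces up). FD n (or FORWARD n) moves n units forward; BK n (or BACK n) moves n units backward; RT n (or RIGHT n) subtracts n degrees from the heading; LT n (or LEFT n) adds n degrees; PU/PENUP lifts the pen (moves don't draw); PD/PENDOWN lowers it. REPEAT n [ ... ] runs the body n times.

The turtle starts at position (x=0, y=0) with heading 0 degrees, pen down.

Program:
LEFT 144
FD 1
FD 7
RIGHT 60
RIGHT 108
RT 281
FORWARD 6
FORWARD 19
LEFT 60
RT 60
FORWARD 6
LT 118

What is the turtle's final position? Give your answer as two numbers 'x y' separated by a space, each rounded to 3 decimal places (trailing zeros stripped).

Executing turtle program step by step:
Start: pos=(0,0), heading=0, pen down
LT 144: heading 0 -> 144
FD 1: (0,0) -> (-0.809,0.588) [heading=144, draw]
FD 7: (-0.809,0.588) -> (-6.472,4.702) [heading=144, draw]
RT 60: heading 144 -> 84
RT 108: heading 84 -> 336
RT 281: heading 336 -> 55
FD 6: (-6.472,4.702) -> (-3.031,9.617) [heading=55, draw]
FD 19: (-3.031,9.617) -> (7.867,25.181) [heading=55, draw]
LT 60: heading 55 -> 115
RT 60: heading 115 -> 55
FD 6: (7.867,25.181) -> (11.309,30.096) [heading=55, draw]
LT 118: heading 55 -> 173
Final: pos=(11.309,30.096), heading=173, 5 segment(s) drawn

Answer: 11.309 30.096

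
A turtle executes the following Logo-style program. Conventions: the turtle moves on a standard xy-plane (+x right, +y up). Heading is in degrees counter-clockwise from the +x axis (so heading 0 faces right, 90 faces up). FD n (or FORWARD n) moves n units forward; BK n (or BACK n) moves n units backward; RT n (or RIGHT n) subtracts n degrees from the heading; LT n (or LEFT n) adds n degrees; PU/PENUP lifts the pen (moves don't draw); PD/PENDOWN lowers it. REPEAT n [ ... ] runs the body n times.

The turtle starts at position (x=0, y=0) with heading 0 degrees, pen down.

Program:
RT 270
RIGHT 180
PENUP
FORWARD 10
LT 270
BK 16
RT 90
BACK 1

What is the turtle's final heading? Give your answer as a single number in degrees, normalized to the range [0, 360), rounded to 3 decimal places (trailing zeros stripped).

Executing turtle program step by step:
Start: pos=(0,0), heading=0, pen down
RT 270: heading 0 -> 90
RT 180: heading 90 -> 270
PU: pen up
FD 10: (0,0) -> (0,-10) [heading=270, move]
LT 270: heading 270 -> 180
BK 16: (0,-10) -> (16,-10) [heading=180, move]
RT 90: heading 180 -> 90
BK 1: (16,-10) -> (16,-11) [heading=90, move]
Final: pos=(16,-11), heading=90, 0 segment(s) drawn

Answer: 90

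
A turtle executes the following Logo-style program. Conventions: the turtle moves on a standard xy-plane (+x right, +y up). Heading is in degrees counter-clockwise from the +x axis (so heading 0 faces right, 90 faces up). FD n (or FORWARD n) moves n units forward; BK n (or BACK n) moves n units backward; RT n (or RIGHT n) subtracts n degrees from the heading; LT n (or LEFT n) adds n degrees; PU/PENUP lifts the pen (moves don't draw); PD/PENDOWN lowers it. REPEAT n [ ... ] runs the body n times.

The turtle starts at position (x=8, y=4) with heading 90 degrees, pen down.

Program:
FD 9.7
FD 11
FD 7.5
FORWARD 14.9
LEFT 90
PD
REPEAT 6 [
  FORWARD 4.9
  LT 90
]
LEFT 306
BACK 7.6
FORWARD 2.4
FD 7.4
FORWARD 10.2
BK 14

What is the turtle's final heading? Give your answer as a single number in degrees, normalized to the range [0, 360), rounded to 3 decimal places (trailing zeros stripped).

Answer: 306

Derivation:
Executing turtle program step by step:
Start: pos=(8,4), heading=90, pen down
FD 9.7: (8,4) -> (8,13.7) [heading=90, draw]
FD 11: (8,13.7) -> (8,24.7) [heading=90, draw]
FD 7.5: (8,24.7) -> (8,32.2) [heading=90, draw]
FD 14.9: (8,32.2) -> (8,47.1) [heading=90, draw]
LT 90: heading 90 -> 180
PD: pen down
REPEAT 6 [
  -- iteration 1/6 --
  FD 4.9: (8,47.1) -> (3.1,47.1) [heading=180, draw]
  LT 90: heading 180 -> 270
  -- iteration 2/6 --
  FD 4.9: (3.1,47.1) -> (3.1,42.2) [heading=270, draw]
  LT 90: heading 270 -> 0
  -- iteration 3/6 --
  FD 4.9: (3.1,42.2) -> (8,42.2) [heading=0, draw]
  LT 90: heading 0 -> 90
  -- iteration 4/6 --
  FD 4.9: (8,42.2) -> (8,47.1) [heading=90, draw]
  LT 90: heading 90 -> 180
  -- iteration 5/6 --
  FD 4.9: (8,47.1) -> (3.1,47.1) [heading=180, draw]
  LT 90: heading 180 -> 270
  -- iteration 6/6 --
  FD 4.9: (3.1,47.1) -> (3.1,42.2) [heading=270, draw]
  LT 90: heading 270 -> 0
]
LT 306: heading 0 -> 306
BK 7.6: (3.1,42.2) -> (-1.367,48.349) [heading=306, draw]
FD 2.4: (-1.367,48.349) -> (0.044,46.407) [heading=306, draw]
FD 7.4: (0.044,46.407) -> (4.393,40.42) [heading=306, draw]
FD 10.2: (4.393,40.42) -> (10.389,32.168) [heading=306, draw]
BK 14: (10.389,32.168) -> (2.16,43.494) [heading=306, draw]
Final: pos=(2.16,43.494), heading=306, 15 segment(s) drawn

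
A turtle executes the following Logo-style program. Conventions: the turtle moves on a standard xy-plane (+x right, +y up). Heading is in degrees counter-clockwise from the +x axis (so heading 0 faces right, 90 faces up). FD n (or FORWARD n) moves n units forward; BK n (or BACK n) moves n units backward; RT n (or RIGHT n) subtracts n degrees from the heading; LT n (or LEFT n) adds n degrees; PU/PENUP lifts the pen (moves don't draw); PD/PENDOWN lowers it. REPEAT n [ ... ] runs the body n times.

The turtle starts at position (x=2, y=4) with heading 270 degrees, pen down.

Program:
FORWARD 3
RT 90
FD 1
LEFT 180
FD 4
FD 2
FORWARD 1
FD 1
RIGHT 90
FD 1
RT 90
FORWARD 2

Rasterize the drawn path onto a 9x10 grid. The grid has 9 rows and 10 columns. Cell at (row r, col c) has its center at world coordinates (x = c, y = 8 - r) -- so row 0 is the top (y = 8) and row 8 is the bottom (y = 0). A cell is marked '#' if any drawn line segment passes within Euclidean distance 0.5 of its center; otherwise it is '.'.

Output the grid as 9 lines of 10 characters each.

Answer: ..........
..........
..........
..........
..#.......
..#.......
..#.......
.#########
.......###

Derivation:
Segment 0: (2,4) -> (2,1)
Segment 1: (2,1) -> (1,1)
Segment 2: (1,1) -> (5,1)
Segment 3: (5,1) -> (7,1)
Segment 4: (7,1) -> (8,1)
Segment 5: (8,1) -> (9,1)
Segment 6: (9,1) -> (9,-0)
Segment 7: (9,-0) -> (7,-0)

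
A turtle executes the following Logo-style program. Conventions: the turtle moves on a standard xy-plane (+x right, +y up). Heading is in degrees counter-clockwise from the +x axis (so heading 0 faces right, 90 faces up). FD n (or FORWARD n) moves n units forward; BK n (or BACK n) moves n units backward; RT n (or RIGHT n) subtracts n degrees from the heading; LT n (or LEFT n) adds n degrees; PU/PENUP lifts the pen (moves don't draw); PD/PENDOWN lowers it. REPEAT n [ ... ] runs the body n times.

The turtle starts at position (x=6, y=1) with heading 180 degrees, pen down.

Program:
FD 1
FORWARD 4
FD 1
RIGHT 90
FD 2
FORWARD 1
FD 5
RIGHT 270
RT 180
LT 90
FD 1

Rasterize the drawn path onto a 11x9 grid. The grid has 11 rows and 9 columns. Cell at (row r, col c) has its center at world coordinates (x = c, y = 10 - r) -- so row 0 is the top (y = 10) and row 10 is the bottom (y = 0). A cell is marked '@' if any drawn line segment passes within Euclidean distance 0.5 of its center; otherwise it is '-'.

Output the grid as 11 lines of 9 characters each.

Answer: @--------
@--------
@--------
@--------
@--------
@--------
@--------
@--------
@--------
@@@@@@@--
---------

Derivation:
Segment 0: (6,1) -> (5,1)
Segment 1: (5,1) -> (1,1)
Segment 2: (1,1) -> (0,1)
Segment 3: (0,1) -> (0,3)
Segment 4: (0,3) -> (0,4)
Segment 5: (0,4) -> (0,9)
Segment 6: (0,9) -> (0,10)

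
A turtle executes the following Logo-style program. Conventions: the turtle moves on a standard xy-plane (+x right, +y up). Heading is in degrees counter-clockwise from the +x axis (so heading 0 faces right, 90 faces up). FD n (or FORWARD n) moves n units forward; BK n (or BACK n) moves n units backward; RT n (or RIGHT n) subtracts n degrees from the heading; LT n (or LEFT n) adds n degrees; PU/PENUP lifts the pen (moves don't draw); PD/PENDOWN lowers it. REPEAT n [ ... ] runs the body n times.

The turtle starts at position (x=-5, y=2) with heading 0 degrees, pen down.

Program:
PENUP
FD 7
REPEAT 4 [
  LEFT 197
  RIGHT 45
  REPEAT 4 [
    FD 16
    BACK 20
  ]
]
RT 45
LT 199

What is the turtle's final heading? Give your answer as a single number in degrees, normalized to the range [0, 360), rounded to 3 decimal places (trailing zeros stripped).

Executing turtle program step by step:
Start: pos=(-5,2), heading=0, pen down
PU: pen up
FD 7: (-5,2) -> (2,2) [heading=0, move]
REPEAT 4 [
  -- iteration 1/4 --
  LT 197: heading 0 -> 197
  RT 45: heading 197 -> 152
  REPEAT 4 [
    -- iteration 1/4 --
    FD 16: (2,2) -> (-12.127,9.512) [heading=152, move]
    BK 20: (-12.127,9.512) -> (5.532,0.122) [heading=152, move]
    -- iteration 2/4 --
    FD 16: (5.532,0.122) -> (-8.595,7.634) [heading=152, move]
    BK 20: (-8.595,7.634) -> (9.064,-1.756) [heading=152, move]
    -- iteration 3/4 --
    FD 16: (9.064,-1.756) -> (-5.064,5.756) [heading=152, move]
    BK 20: (-5.064,5.756) -> (12.595,-3.634) [heading=152, move]
    -- iteration 4/4 --
    FD 16: (12.595,-3.634) -> (-1.532,3.878) [heading=152, move]
    BK 20: (-1.532,3.878) -> (16.127,-5.512) [heading=152, move]
  ]
  -- iteration 2/4 --
  LT 197: heading 152 -> 349
  RT 45: heading 349 -> 304
  REPEAT 4 [
    -- iteration 1/4 --
    FD 16: (16.127,-5.512) -> (25.074,-18.776) [heading=304, move]
    BK 20: (25.074,-18.776) -> (13.89,-2.195) [heading=304, move]
    -- iteration 2/4 --
    FD 16: (13.89,-2.195) -> (22.837,-15.46) [heading=304, move]
    BK 20: (22.837,-15.46) -> (11.654,1.121) [heading=304, move]
    -- iteration 3/4 --
    FD 16: (11.654,1.121) -> (20.601,-12.144) [heading=304, move]
    BK 20: (20.601,-12.144) -> (9.417,4.437) [heading=304, move]
    -- iteration 4/4 --
    FD 16: (9.417,4.437) -> (18.364,-8.828) [heading=304, move]
    BK 20: (18.364,-8.828) -> (7.18,7.753) [heading=304, move]
  ]
  -- iteration 3/4 --
  LT 197: heading 304 -> 141
  RT 45: heading 141 -> 96
  REPEAT 4 [
    -- iteration 1/4 --
    FD 16: (7.18,7.753) -> (5.508,23.665) [heading=96, move]
    BK 20: (5.508,23.665) -> (7.598,3.775) [heading=96, move]
    -- iteration 2/4 --
    FD 16: (7.598,3.775) -> (5.926,19.687) [heading=96, move]
    BK 20: (5.926,19.687) -> (8.016,-0.203) [heading=96, move]
    -- iteration 3/4 --
    FD 16: (8.016,-0.203) -> (6.344,15.709) [heading=96, move]
    BK 20: (6.344,15.709) -> (8.434,-4.181) [heading=96, move]
    -- iteration 4/4 --
    FD 16: (8.434,-4.181) -> (6.762,11.731) [heading=96, move]
    BK 20: (6.762,11.731) -> (8.853,-8.159) [heading=96, move]
  ]
  -- iteration 4/4 --
  LT 197: heading 96 -> 293
  RT 45: heading 293 -> 248
  REPEAT 4 [
    -- iteration 1/4 --
    FD 16: (8.853,-8.159) -> (2.859,-22.994) [heading=248, move]
    BK 20: (2.859,-22.994) -> (10.351,-4.451) [heading=248, move]
    -- iteration 2/4 --
    FD 16: (10.351,-4.451) -> (4.357,-19.286) [heading=248, move]
    BK 20: (4.357,-19.286) -> (11.849,-0.742) [heading=248, move]
    -- iteration 3/4 --
    FD 16: (11.849,-0.742) -> (5.856,-15.577) [heading=248, move]
    BK 20: (5.856,-15.577) -> (13.348,2.967) [heading=248, move]
    -- iteration 4/4 --
    FD 16: (13.348,2.967) -> (7.354,-11.868) [heading=248, move]
    BK 20: (7.354,-11.868) -> (14.846,6.676) [heading=248, move]
  ]
]
RT 45: heading 248 -> 203
LT 199: heading 203 -> 42
Final: pos=(14.846,6.676), heading=42, 0 segment(s) drawn

Answer: 42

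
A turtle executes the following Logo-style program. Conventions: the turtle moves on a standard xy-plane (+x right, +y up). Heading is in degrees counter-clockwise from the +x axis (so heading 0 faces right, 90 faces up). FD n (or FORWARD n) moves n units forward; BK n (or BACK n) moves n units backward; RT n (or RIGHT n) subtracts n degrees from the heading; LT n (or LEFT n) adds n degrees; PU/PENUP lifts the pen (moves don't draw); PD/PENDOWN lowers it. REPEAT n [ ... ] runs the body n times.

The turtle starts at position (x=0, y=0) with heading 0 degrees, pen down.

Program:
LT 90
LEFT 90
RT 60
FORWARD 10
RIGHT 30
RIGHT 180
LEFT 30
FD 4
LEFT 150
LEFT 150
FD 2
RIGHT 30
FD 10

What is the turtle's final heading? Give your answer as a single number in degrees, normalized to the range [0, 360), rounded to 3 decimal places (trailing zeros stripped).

Answer: 210

Derivation:
Executing turtle program step by step:
Start: pos=(0,0), heading=0, pen down
LT 90: heading 0 -> 90
LT 90: heading 90 -> 180
RT 60: heading 180 -> 120
FD 10: (0,0) -> (-5,8.66) [heading=120, draw]
RT 30: heading 120 -> 90
RT 180: heading 90 -> 270
LT 30: heading 270 -> 300
FD 4: (-5,8.66) -> (-3,5.196) [heading=300, draw]
LT 150: heading 300 -> 90
LT 150: heading 90 -> 240
FD 2: (-3,5.196) -> (-4,3.464) [heading=240, draw]
RT 30: heading 240 -> 210
FD 10: (-4,3.464) -> (-12.66,-1.536) [heading=210, draw]
Final: pos=(-12.66,-1.536), heading=210, 4 segment(s) drawn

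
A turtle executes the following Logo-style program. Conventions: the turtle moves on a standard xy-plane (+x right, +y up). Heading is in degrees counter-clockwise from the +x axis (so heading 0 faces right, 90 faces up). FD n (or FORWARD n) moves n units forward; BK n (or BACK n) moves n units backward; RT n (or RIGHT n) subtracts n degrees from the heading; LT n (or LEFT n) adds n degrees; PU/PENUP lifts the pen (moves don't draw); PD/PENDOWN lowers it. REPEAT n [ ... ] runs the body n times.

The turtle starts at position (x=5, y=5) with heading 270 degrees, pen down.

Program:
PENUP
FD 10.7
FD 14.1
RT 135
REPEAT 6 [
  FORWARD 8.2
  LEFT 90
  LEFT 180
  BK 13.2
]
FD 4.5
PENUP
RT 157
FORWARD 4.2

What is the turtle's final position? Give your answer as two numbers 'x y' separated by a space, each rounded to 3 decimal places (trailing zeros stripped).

Executing turtle program step by step:
Start: pos=(5,5), heading=270, pen down
PU: pen up
FD 10.7: (5,5) -> (5,-5.7) [heading=270, move]
FD 14.1: (5,-5.7) -> (5,-19.8) [heading=270, move]
RT 135: heading 270 -> 135
REPEAT 6 [
  -- iteration 1/6 --
  FD 8.2: (5,-19.8) -> (-0.798,-14.002) [heading=135, move]
  LT 90: heading 135 -> 225
  LT 180: heading 225 -> 45
  BK 13.2: (-0.798,-14.002) -> (-10.132,-23.336) [heading=45, move]
  -- iteration 2/6 --
  FD 8.2: (-10.132,-23.336) -> (-4.334,-17.537) [heading=45, move]
  LT 90: heading 45 -> 135
  LT 180: heading 135 -> 315
  BK 13.2: (-4.334,-17.537) -> (-13.668,-8.203) [heading=315, move]
  -- iteration 3/6 --
  FD 8.2: (-13.668,-8.203) -> (-7.869,-14.002) [heading=315, move]
  LT 90: heading 315 -> 45
  LT 180: heading 45 -> 225
  BK 13.2: (-7.869,-14.002) -> (1.464,-4.668) [heading=225, move]
  -- iteration 4/6 --
  FD 8.2: (1.464,-4.668) -> (-4.334,-10.466) [heading=225, move]
  LT 90: heading 225 -> 315
  LT 180: heading 315 -> 135
  BK 13.2: (-4.334,-10.466) -> (5,-19.8) [heading=135, move]
  -- iteration 5/6 --
  FD 8.2: (5,-19.8) -> (-0.798,-14.002) [heading=135, move]
  LT 90: heading 135 -> 225
  LT 180: heading 225 -> 45
  BK 13.2: (-0.798,-14.002) -> (-10.132,-23.336) [heading=45, move]
  -- iteration 6/6 --
  FD 8.2: (-10.132,-23.336) -> (-4.334,-17.537) [heading=45, move]
  LT 90: heading 45 -> 135
  LT 180: heading 135 -> 315
  BK 13.2: (-4.334,-17.537) -> (-13.668,-8.203) [heading=315, move]
]
FD 4.5: (-13.668,-8.203) -> (-10.486,-11.385) [heading=315, move]
PU: pen up
RT 157: heading 315 -> 158
FD 4.2: (-10.486,-11.385) -> (-14.38,-9.812) [heading=158, move]
Final: pos=(-14.38,-9.812), heading=158, 0 segment(s) drawn

Answer: -14.38 -9.812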